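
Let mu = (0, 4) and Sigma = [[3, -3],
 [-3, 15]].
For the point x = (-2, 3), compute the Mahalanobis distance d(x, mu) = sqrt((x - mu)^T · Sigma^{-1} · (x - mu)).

Step 1 — centre the observation: (x - mu) = (-2, -1).

Step 2 — invert Sigma. det(Sigma) = 3·15 - (-3)² = 36.
  Sigma^{-1} = (1/det) · [[d, -b], [-b, a]] = [[0.4167, 0.0833],
 [0.0833, 0.0833]].

Step 3 — form the quadratic (x - mu)^T · Sigma^{-1} · (x - mu):
  Sigma^{-1} · (x - mu) = (-0.9167, -0.25).
  (x - mu)^T · [Sigma^{-1} · (x - mu)] = (-2)·(-0.9167) + (-1)·(-0.25) = 2.0833.

Step 4 — take square root: d = √(2.0833) ≈ 1.4434.

d(x, mu) = √(2.0833) ≈ 1.4434


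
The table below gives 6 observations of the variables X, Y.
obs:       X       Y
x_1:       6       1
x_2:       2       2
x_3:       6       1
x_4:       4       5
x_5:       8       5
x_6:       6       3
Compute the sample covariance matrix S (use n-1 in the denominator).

Step 1 — column means:
  mean(X) = (6 + 2 + 6 + 4 + 8 + 6) / 6 = 32/6 = 5.3333
  mean(Y) = (1 + 2 + 1 + 5 + 5 + 3) / 6 = 17/6 = 2.8333

Step 2 — sample covariance S[i,j] = (1/(n-1)) · Σ_k (x_{k,i} - mean_i) · (x_{k,j} - mean_j), with n-1 = 5.
  S[X,X] = ((0.6667)·(0.6667) + (-3.3333)·(-3.3333) + (0.6667)·(0.6667) + (-1.3333)·(-1.3333) + (2.6667)·(2.6667) + (0.6667)·(0.6667)) / 5 = 21.3333/5 = 4.2667
  S[X,Y] = ((0.6667)·(-1.8333) + (-3.3333)·(-0.8333) + (0.6667)·(-1.8333) + (-1.3333)·(2.1667) + (2.6667)·(2.1667) + (0.6667)·(0.1667)) / 5 = 3.3333/5 = 0.6667
  S[Y,Y] = ((-1.8333)·(-1.8333) + (-0.8333)·(-0.8333) + (-1.8333)·(-1.8333) + (2.1667)·(2.1667) + (2.1667)·(2.1667) + (0.1667)·(0.1667)) / 5 = 16.8333/5 = 3.3667

S is symmetric (S[j,i] = S[i,j]). Assembling:

S = [[4.2667, 0.6667],
 [0.6667, 3.3667]]


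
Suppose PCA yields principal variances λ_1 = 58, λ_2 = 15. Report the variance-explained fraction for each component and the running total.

Step 1 — total variance = trace(Sigma) = Σ λ_i = 58 + 15 = 73.

Step 2 — fraction explained by component i = λ_i / Σ λ:
  PC1: 58/73 = 0.7945
  PC2: 15/73 = 0.2055

Step 3 — cumulative fraction after k components = (λ_1 + ... + λ_k) / Σ λ:
  k = 1: 58/73 = 0.7945
  k = 2: (58 + 15)/73 = 73/73 = 1

Summary (fraction, with percent):

explained: PC1 0.7945 (79.45%), PC2 0.2055 (20.55%);  cumulative: 0.7945, 1


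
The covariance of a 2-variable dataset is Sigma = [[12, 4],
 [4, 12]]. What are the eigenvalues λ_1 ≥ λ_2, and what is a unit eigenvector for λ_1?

Step 1 — characteristic polynomial of 2×2 Sigma:
  det(Sigma - λI) = λ² - trace · λ + det = 0.
  trace = 12 + 12 = 24, det = 12·12 - (4)² = 128.
Step 2 — discriminant:
  Δ = trace² - 4·det = 576 - 512 = 64.
Step 3 — eigenvalues:
  λ = (trace ± √Δ)/2 = (24 ± 8)/2,
  λ_1 = 16,  λ_2 = 8.

Step 4 — unit eigenvector for λ_1: solve (Sigma - λ_1 I)v = 0. First row:
  (12 - 16)·v_x + (4)·v_y = 0, i.e. (-4)·v_x + (4)·v_y = 0,
  so v ∝ (b, λ_1 - a) = (4, 4) = u.
  ||u|| = √((4)² + (4)²) = √(32) ≈ 5.6569,
  v_1 = u/||u|| ≈ (0.7071, 0.7071) (||v_1|| = 1).

λ_1 = 16,  λ_2 = 8;  v_1 ≈ (0.7071, 0.7071)


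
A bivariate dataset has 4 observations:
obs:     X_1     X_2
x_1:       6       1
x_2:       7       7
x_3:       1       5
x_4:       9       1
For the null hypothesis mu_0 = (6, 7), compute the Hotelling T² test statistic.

Step 1 — sample mean vector:
  mean(X_1) = (6 + 7 + 1 + 9) / 4 = 23/4 = 5.75
  mean(X_2) = (1 + 7 + 5 + 1) / 4 = 14/4 = 3.5
  x̄ = (5.75, 3.5),  deviation x̄ - mu_0 = (5.75, 3.5) - (6, 7) = (-0.25, -3.5).

Step 2 — sample covariance matrix, S[i,j] = (1/(n-1)) · Σ_k (x_{k,i} - mean_i) · (x_{k,j} - mean_j), divisor n-1 = 3:
  S[X_1,X_1] = ((0.25)·(0.25) + (1.25)·(1.25) + (-4.75)·(-4.75) + (3.25)·(3.25)) / 3 = 34.75/3 = 11.5833
  S[X_1,X_2] = ((0.25)·(-2.5) + (1.25)·(3.5) + (-4.75)·(1.5) + (3.25)·(-2.5)) / 3 = -11.5/3 = -3.8333
  S[X_2,X_2] = ((-2.5)·(-2.5) + (3.5)·(3.5) + (1.5)·(1.5) + (-2.5)·(-2.5)) / 3 = 27/3 = 9
  S = [[11.5833, -3.8333],
 [-3.8333, 9]].

Step 3 — invert S. det(S) = 11.5833·9 - (-3.8333)² = 89.5556.
  S^{-1} = (1/det) · [[d, -b], [-b, a]] = [[0.1005, 0.0428],
 [0.0428, 0.1293]].

Step 4 — quadratic form (x̄ - mu_0)^T · S^{-1} · (x̄ - mu_0):
  S^{-1} · (x̄ - mu_0) = (-0.1749, -0.4634),
  (x̄ - mu_0)^T · [...] = (-0.25)·(-0.1749) + (-3.5)·(-0.4634) = 1.6656.

Step 5 — scale by n: T² = 4 · 1.6656 = 6.6625.

T² ≈ 6.6625


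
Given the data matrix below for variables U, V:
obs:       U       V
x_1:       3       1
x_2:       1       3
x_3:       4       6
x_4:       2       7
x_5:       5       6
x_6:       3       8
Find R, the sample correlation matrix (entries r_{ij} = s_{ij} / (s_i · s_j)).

Step 1 — column means:
  mean(U) = (3 + 1 + 4 + 2 + 5 + 3) / 6 = 18/6 = 3
  mean(V) = (1 + 3 + 6 + 7 + 6 + 8) / 6 = 31/6 = 5.1667

Step 2 — sample variances and covariances s[i,j] = (1/(n-1)) · Σ_k (x_{k,i} - mean_i) · (x_{k,j} - mean_j), with n-1 = 5:
  s[U,U] = ((0)·(0) + (-2)·(-2) + (1)·(1) + (-1)·(-1) + (2)·(2) + (0)·(0)) / 5 = 10/5 = 2
  s[U,V] = ((0)·(-4.1667) + (-2)·(-2.1667) + (1)·(0.8333) + (-1)·(1.8333) + (2)·(0.8333) + (0)·(2.8333)) / 5 = 5/5 = 1
  s[V,V] = ((-4.1667)·(-4.1667) + (-2.1667)·(-2.1667) + (0.8333)·(0.8333) + (1.8333)·(1.8333) + (0.8333)·(0.8333) + (2.8333)·(2.8333)) / 5 = 34.8333/5 = 6.9667
  Sample standard deviations s_i = √(s[i,i]):
  s(U) = √(2) = 1.4142
  s(V) = √(6.9667) = 2.6394

Step 3 — r_{ij} = s_{ij} / (s_i · s_j):
  r[U,U] = 1 (diagonal).
  r[U,V] = 1 / (1.4142 · 2.6394) = 1 / 3.7327 = 0.2679
  r[V,V] = 1 (diagonal).

R is symmetric with unit diagonal. Assembling:

R = [[1, 0.2679],
 [0.2679, 1]]


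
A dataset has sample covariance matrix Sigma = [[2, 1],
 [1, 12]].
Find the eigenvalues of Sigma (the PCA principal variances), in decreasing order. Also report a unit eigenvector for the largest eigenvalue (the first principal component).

Step 1 — characteristic polynomial of 2×2 Sigma:
  det(Sigma - λI) = λ² - trace · λ + det = 0.
  trace = 2 + 12 = 14, det = 2·12 - (1)² = 23.
Step 2 — discriminant:
  Δ = trace² - 4·det = 196 - 92 = 104.
Step 3 — eigenvalues:
  λ = (trace ± √Δ)/2 = (14 ± 10.198)/2,
  λ_1 = 12.099,  λ_2 = 1.901.

Step 4 — unit eigenvector for λ_1: solve (Sigma - λ_1 I)v = 0. First row:
  (2 - 12.099)·v_x + (1)·v_y = 0, i.e. (-10.099)·v_x + (1)·v_y = 0,
  so v ∝ (b, λ_1 - a) = (1, 10.099) = u.
  ||u|| = √((1)² + (10.099)²) = √(102.9902) ≈ 10.1484,
  v_1 = u/||u|| ≈ (0.0985, 0.9951) (||v_1|| = 1).

λ_1 = 12.099,  λ_2 = 1.901;  v_1 ≈ (0.0985, 0.9951)


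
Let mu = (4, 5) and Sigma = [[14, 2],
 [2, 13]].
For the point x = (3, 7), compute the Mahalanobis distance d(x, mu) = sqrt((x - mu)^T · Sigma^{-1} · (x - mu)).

Step 1 — centre the observation: (x - mu) = (-1, 2).

Step 2 — invert Sigma. det(Sigma) = 14·13 - (2)² = 178.
  Sigma^{-1} = (1/det) · [[d, -b], [-b, a]] = [[0.073, -0.0112],
 [-0.0112, 0.0787]].

Step 3 — form the quadratic (x - mu)^T · Sigma^{-1} · (x - mu):
  Sigma^{-1} · (x - mu) = (-0.0955, 0.1685).
  (x - mu)^T · [Sigma^{-1} · (x - mu)] = (-1)·(-0.0955) + (2)·(0.1685) = 0.4326.

Step 4 — take square root: d = √(0.4326) ≈ 0.6577.

d(x, mu) = √(0.4326) ≈ 0.6577


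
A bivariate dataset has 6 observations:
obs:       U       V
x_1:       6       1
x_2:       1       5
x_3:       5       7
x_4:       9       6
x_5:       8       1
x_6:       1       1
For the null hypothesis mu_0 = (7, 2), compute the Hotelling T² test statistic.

Step 1 — sample mean vector:
  mean(U) = (6 + 1 + 5 + 9 + 8 + 1) / 6 = 30/6 = 5
  mean(V) = (1 + 5 + 7 + 6 + 1 + 1) / 6 = 21/6 = 3.5
  x̄ = (5, 3.5),  deviation x̄ - mu_0 = (5, 3.5) - (7, 2) = (-2, 1.5).

Step 2 — sample covariance matrix, S[i,j] = (1/(n-1)) · Σ_k (x_{k,i} - mean_i) · (x_{k,j} - mean_j), divisor n-1 = 5:
  S[U,U] = ((1)·(1) + (-4)·(-4) + (0)·(0) + (4)·(4) + (3)·(3) + (-4)·(-4)) / 5 = 58/5 = 11.6
  S[U,V] = ((1)·(-2.5) + (-4)·(1.5) + (0)·(3.5) + (4)·(2.5) + (3)·(-2.5) + (-4)·(-2.5)) / 5 = 4/5 = 0.8
  S[V,V] = ((-2.5)·(-2.5) + (1.5)·(1.5) + (3.5)·(3.5) + (2.5)·(2.5) + (-2.5)·(-2.5) + (-2.5)·(-2.5)) / 5 = 39.5/5 = 7.9
  S = [[11.6, 0.8],
 [0.8, 7.9]].

Step 3 — invert S. det(S) = 11.6·7.9 - (0.8)² = 91.
  S^{-1} = (1/det) · [[d, -b], [-b, a]] = [[0.0868, -0.0088],
 [-0.0088, 0.1275]].

Step 4 — quadratic form (x̄ - mu_0)^T · S^{-1} · (x̄ - mu_0):
  S^{-1} · (x̄ - mu_0) = (-0.1868, 0.2088),
  (x̄ - mu_0)^T · [...] = (-2)·(-0.1868) + (1.5)·(0.2088) = 0.6868.

Step 5 — scale by n: T² = 6 · 0.6868 = 4.1209.

T² ≈ 4.1209


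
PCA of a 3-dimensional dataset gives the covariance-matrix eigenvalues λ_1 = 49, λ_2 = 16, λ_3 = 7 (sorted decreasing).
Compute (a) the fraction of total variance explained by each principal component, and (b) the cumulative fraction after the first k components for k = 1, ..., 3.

Step 1 — total variance = trace(Sigma) = Σ λ_i = 49 + 16 + 7 = 72.

Step 2 — fraction explained by component i = λ_i / Σ λ:
  PC1: 49/72 = 0.6806
  PC2: 16/72 = 0.2222
  PC3: 7/72 = 0.0972

Step 3 — cumulative fraction after k components = (λ_1 + ... + λ_k) / Σ λ:
  k = 1: 49/72 = 0.6806
  k = 2: (49 + 16)/72 = 65/72 = 0.9028
  k = 3: (49 + 16 + 7)/72 = 72/72 = 1

Summary (fraction, with percent):

explained: PC1 0.6806 (68.06%), PC2 0.2222 (22.22%), PC3 0.0972 (9.72%);  cumulative: 0.6806, 0.9028, 1


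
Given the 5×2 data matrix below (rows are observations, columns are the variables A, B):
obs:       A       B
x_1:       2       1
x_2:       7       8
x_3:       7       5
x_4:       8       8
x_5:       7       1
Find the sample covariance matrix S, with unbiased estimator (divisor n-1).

Step 1 — column means:
  mean(A) = (2 + 7 + 7 + 8 + 7) / 5 = 31/5 = 6.2
  mean(B) = (1 + 8 + 5 + 8 + 1) / 5 = 23/5 = 4.6

Step 2 — sample covariance S[i,j] = (1/(n-1)) · Σ_k (x_{k,i} - mean_i) · (x_{k,j} - mean_j), with n-1 = 4.
  S[A,A] = ((-4.2)·(-4.2) + (0.8)·(0.8) + (0.8)·(0.8) + (1.8)·(1.8) + (0.8)·(0.8)) / 4 = 22.8/4 = 5.7
  S[A,B] = ((-4.2)·(-3.6) + (0.8)·(3.4) + (0.8)·(0.4) + (1.8)·(3.4) + (0.8)·(-3.6)) / 4 = 21.4/4 = 5.35
  S[B,B] = ((-3.6)·(-3.6) + (3.4)·(3.4) + (0.4)·(0.4) + (3.4)·(3.4) + (-3.6)·(-3.6)) / 4 = 49.2/4 = 12.3

S is symmetric (S[j,i] = S[i,j]). Assembling:

S = [[5.7, 5.35],
 [5.35, 12.3]]


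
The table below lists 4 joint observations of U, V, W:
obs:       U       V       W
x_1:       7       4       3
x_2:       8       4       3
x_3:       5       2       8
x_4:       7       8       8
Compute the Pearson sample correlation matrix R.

Step 1 — column means:
  mean(U) = (7 + 8 + 5 + 7) / 4 = 27/4 = 6.75
  mean(V) = (4 + 4 + 2 + 8) / 4 = 18/4 = 4.5
  mean(W) = (3 + 3 + 8 + 8) / 4 = 22/4 = 5.5

Step 2 — sample variances and covariances s[i,j] = (1/(n-1)) · Σ_k (x_{k,i} - mean_i) · (x_{k,j} - mean_j), with n-1 = 3:
  s[U,U] = ((0.25)·(0.25) + (1.25)·(1.25) + (-1.75)·(-1.75) + (0.25)·(0.25)) / 3 = 4.75/3 = 1.5833
  s[U,V] = ((0.25)·(-0.5) + (1.25)·(-0.5) + (-1.75)·(-2.5) + (0.25)·(3.5)) / 3 = 4.5/3 = 1.5
  s[U,W] = ((0.25)·(-2.5) + (1.25)·(-2.5) + (-1.75)·(2.5) + (0.25)·(2.5)) / 3 = -7.5/3 = -2.5
  s[V,V] = ((-0.5)·(-0.5) + (-0.5)·(-0.5) + (-2.5)·(-2.5) + (3.5)·(3.5)) / 3 = 19/3 = 6.3333
  s[V,W] = ((-0.5)·(-2.5) + (-0.5)·(-2.5) + (-2.5)·(2.5) + (3.5)·(2.5)) / 3 = 5/3 = 1.6667
  s[W,W] = ((-2.5)·(-2.5) + (-2.5)·(-2.5) + (2.5)·(2.5) + (2.5)·(2.5)) / 3 = 25/3 = 8.3333
  Sample standard deviations s_i = √(s[i,i]):
  s(U) = √(1.5833) = 1.2583
  s(V) = √(6.3333) = 2.5166
  s(W) = √(8.3333) = 2.8868

Step 3 — r_{ij} = s_{ij} / (s_i · s_j):
  r[U,U] = 1 (diagonal).
  r[U,V] = 1.5 / (1.2583 · 2.5166) = 1.5 / 3.1667 = 0.4737
  r[U,W] = -2.5 / (1.2583 · 2.8868) = -2.5 / 3.6324 = -0.6882
  r[V,V] = 1 (diagonal).
  r[V,W] = 1.6667 / (2.5166 · 2.8868) = 1.6667 / 7.2648 = 0.2294
  r[W,W] = 1 (diagonal).

R is symmetric with unit diagonal. Assembling:

R = [[1, 0.4737, -0.6882],
 [0.4737, 1, 0.2294],
 [-0.6882, 0.2294, 1]]


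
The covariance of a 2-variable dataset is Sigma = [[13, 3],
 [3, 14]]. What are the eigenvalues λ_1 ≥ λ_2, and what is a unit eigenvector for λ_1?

Step 1 — characteristic polynomial of 2×2 Sigma:
  det(Sigma - λI) = λ² - trace · λ + det = 0.
  trace = 13 + 14 = 27, det = 13·14 - (3)² = 173.
Step 2 — discriminant:
  Δ = trace² - 4·det = 729 - 692 = 37.
Step 3 — eigenvalues:
  λ = (trace ± √Δ)/2 = (27 ± 6.0828)/2,
  λ_1 = 16.5414,  λ_2 = 10.4586.

Step 4 — unit eigenvector for λ_1: solve (Sigma - λ_1 I)v = 0. First row:
  (13 - 16.5414)·v_x + (3)·v_y = 0, i.e. (-3.5414)·v_x + (3)·v_y = 0,
  so v ∝ (b, λ_1 - a) = (3, 3.5414) = u.
  ||u|| = √((3)² + (3.5414)²) = √(21.5414) ≈ 4.6413,
  v_1 = u/||u|| ≈ (0.6464, 0.763) (||v_1|| = 1).

λ_1 = 16.5414,  λ_2 = 10.4586;  v_1 ≈ (0.6464, 0.763)


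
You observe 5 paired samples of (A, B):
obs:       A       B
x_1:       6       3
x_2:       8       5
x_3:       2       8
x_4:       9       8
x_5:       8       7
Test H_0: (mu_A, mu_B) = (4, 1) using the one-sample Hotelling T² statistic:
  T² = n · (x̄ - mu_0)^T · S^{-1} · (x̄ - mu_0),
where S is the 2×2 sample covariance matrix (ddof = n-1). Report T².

Step 1 — sample mean vector:
  mean(A) = (6 + 8 + 2 + 9 + 8) / 5 = 33/5 = 6.6
  mean(B) = (3 + 5 + 8 + 8 + 7) / 5 = 31/5 = 6.2
  x̄ = (6.6, 6.2),  deviation x̄ - mu_0 = (6.6, 6.2) - (4, 1) = (2.6, 5.2).

Step 2 — sample covariance matrix, S[i,j] = (1/(n-1)) · Σ_k (x_{k,i} - mean_i) · (x_{k,j} - mean_j), divisor n-1 = 4:
  S[A,A] = ((-0.6)·(-0.6) + (1.4)·(1.4) + (-4.6)·(-4.6) + (2.4)·(2.4) + (1.4)·(1.4)) / 4 = 31.2/4 = 7.8
  S[A,B] = ((-0.6)·(-3.2) + (1.4)·(-1.2) + (-4.6)·(1.8) + (2.4)·(1.8) + (1.4)·(0.8)) / 4 = -2.6/4 = -0.65
  S[B,B] = ((-3.2)·(-3.2) + (-1.2)·(-1.2) + (1.8)·(1.8) + (1.8)·(1.8) + (0.8)·(0.8)) / 4 = 18.8/4 = 4.7
  S = [[7.8, -0.65],
 [-0.65, 4.7]].

Step 3 — invert S. det(S) = 7.8·4.7 - (-0.65)² = 36.2375.
  S^{-1} = (1/det) · [[d, -b], [-b, a]] = [[0.1297, 0.0179],
 [0.0179, 0.2152]].

Step 4 — quadratic form (x̄ - mu_0)^T · S^{-1} · (x̄ - mu_0):
  S^{-1} · (x̄ - mu_0) = (0.4305, 1.1659),
  (x̄ - mu_0)^T · [...] = (2.6)·(0.4305) + (5.2)·(1.1659) = 7.1821.

Step 5 — scale by n: T² = 5 · 7.1821 = 35.9103.

T² ≈ 35.9103


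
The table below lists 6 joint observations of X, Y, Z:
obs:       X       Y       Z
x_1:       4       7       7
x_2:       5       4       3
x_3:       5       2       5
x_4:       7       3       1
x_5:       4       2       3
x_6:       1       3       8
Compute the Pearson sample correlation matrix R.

Step 1 — column means:
  mean(X) = (4 + 5 + 5 + 7 + 4 + 1) / 6 = 26/6 = 4.3333
  mean(Y) = (7 + 4 + 2 + 3 + 2 + 3) / 6 = 21/6 = 3.5
  mean(Z) = (7 + 3 + 5 + 1 + 3 + 8) / 6 = 27/6 = 4.5

Step 2 — sample variances and covariances s[i,j] = (1/(n-1)) · Σ_k (x_{k,i} - mean_i) · (x_{k,j} - mean_j), with n-1 = 5:
  s[X,X] = ((-0.3333)·(-0.3333) + (0.6667)·(0.6667) + (0.6667)·(0.6667) + (2.6667)·(2.6667) + (-0.3333)·(-0.3333) + (-3.3333)·(-3.3333)) / 5 = 19.3333/5 = 3.8667
  s[X,Y] = ((-0.3333)·(3.5) + (0.6667)·(0.5) + (0.6667)·(-1.5) + (2.6667)·(-0.5) + (-0.3333)·(-1.5) + (-3.3333)·(-0.5)) / 5 = -1/5 = -0.2
  s[X,Z] = ((-0.3333)·(2.5) + (0.6667)·(-1.5) + (0.6667)·(0.5) + (2.6667)·(-3.5) + (-0.3333)·(-1.5) + (-3.3333)·(3.5)) / 5 = -22/5 = -4.4
  s[Y,Y] = ((3.5)·(3.5) + (0.5)·(0.5) + (-1.5)·(-1.5) + (-0.5)·(-0.5) + (-1.5)·(-1.5) + (-0.5)·(-0.5)) / 5 = 17.5/5 = 3.5
  s[Y,Z] = ((3.5)·(2.5) + (0.5)·(-1.5) + (-1.5)·(0.5) + (-0.5)·(-3.5) + (-1.5)·(-1.5) + (-0.5)·(3.5)) / 5 = 9.5/5 = 1.9
  s[Z,Z] = ((2.5)·(2.5) + (-1.5)·(-1.5) + (0.5)·(0.5) + (-3.5)·(-3.5) + (-1.5)·(-1.5) + (3.5)·(3.5)) / 5 = 35.5/5 = 7.1
  Sample standard deviations s_i = √(s[i,i]):
  s(X) = √(3.8667) = 1.9664
  s(Y) = √(3.5) = 1.8708
  s(Z) = √(7.1) = 2.6646

Step 3 — r_{ij} = s_{ij} / (s_i · s_j):
  r[X,X] = 1 (diagonal).
  r[X,Y] = -0.2 / (1.9664 · 1.8708) = -0.2 / 3.6788 = -0.0544
  r[X,Z] = -4.4 / (1.9664 · 2.6646) = -4.4 / 5.2396 = -0.8398
  r[Y,Y] = 1 (diagonal).
  r[Y,Z] = 1.9 / (1.8708 · 2.6646) = 1.9 / 4.985 = 0.3811
  r[Z,Z] = 1 (diagonal).

R is symmetric with unit diagonal. Assembling:

R = [[1, -0.0544, -0.8398],
 [-0.0544, 1, 0.3811],
 [-0.8398, 0.3811, 1]]


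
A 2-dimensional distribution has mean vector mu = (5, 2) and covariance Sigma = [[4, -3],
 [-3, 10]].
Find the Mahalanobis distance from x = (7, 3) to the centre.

Step 1 — centre the observation: (x - mu) = (2, 1).

Step 2 — invert Sigma. det(Sigma) = 4·10 - (-3)² = 31.
  Sigma^{-1} = (1/det) · [[d, -b], [-b, a]] = [[0.3226, 0.0968],
 [0.0968, 0.129]].

Step 3 — form the quadratic (x - mu)^T · Sigma^{-1} · (x - mu):
  Sigma^{-1} · (x - mu) = (0.7419, 0.3226).
  (x - mu)^T · [Sigma^{-1} · (x - mu)] = (2)·(0.7419) + (1)·(0.3226) = 1.8065.

Step 4 — take square root: d = √(1.8065) ≈ 1.344.

d(x, mu) = √(1.8065) ≈ 1.344


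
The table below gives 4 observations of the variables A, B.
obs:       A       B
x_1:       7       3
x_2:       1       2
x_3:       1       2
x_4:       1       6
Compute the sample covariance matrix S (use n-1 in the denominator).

Step 1 — column means:
  mean(A) = (7 + 1 + 1 + 1) / 4 = 10/4 = 2.5
  mean(B) = (3 + 2 + 2 + 6) / 4 = 13/4 = 3.25

Step 2 — sample covariance S[i,j] = (1/(n-1)) · Σ_k (x_{k,i} - mean_i) · (x_{k,j} - mean_j), with n-1 = 3.
  S[A,A] = ((4.5)·(4.5) + (-1.5)·(-1.5) + (-1.5)·(-1.5) + (-1.5)·(-1.5)) / 3 = 27/3 = 9
  S[A,B] = ((4.5)·(-0.25) + (-1.5)·(-1.25) + (-1.5)·(-1.25) + (-1.5)·(2.75)) / 3 = -1.5/3 = -0.5
  S[B,B] = ((-0.25)·(-0.25) + (-1.25)·(-1.25) + (-1.25)·(-1.25) + (2.75)·(2.75)) / 3 = 10.75/3 = 3.5833

S is symmetric (S[j,i] = S[i,j]). Assembling:

S = [[9, -0.5],
 [-0.5, 3.5833]]


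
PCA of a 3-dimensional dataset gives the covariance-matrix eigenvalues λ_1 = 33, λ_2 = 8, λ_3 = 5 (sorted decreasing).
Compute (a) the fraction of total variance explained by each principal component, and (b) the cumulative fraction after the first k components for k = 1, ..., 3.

Step 1 — total variance = trace(Sigma) = Σ λ_i = 33 + 8 + 5 = 46.

Step 2 — fraction explained by component i = λ_i / Σ λ:
  PC1: 33/46 = 0.7174
  PC2: 8/46 = 0.1739
  PC3: 5/46 = 0.1087

Step 3 — cumulative fraction after k components = (λ_1 + ... + λ_k) / Σ λ:
  k = 1: 33/46 = 0.7174
  k = 2: (33 + 8)/46 = 41/46 = 0.8913
  k = 3: (33 + 8 + 5)/46 = 46/46 = 1

Summary (fraction, with percent):

explained: PC1 0.7174 (71.74%), PC2 0.1739 (17.39%), PC3 0.1087 (10.87%);  cumulative: 0.7174, 0.8913, 1


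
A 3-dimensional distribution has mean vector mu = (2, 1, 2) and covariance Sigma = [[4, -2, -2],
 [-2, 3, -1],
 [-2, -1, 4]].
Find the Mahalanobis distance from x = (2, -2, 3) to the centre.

Step 1 — centre the observation: (x - mu) = (0, -3, 1).

Step 2 — invert Sigma (cofactor / det for 3×3, or solve directly):
  Sigma^{-1} = [[1.375, 1.25, 1],
 [1.25, 1.5, 1],
 [1, 1, 1]].

Step 3 — form the quadratic (x - mu)^T · Sigma^{-1} · (x - mu):
  Sigma^{-1} · (x - mu) = (-2.75, -3.5, -2).
  (x - mu)^T · [Sigma^{-1} · (x - mu)] = (0)·(-2.75) + (-3)·(-3.5) + (1)·(-2) = 8.5.

Step 4 — take square root: d = √(8.5) ≈ 2.9155.

d(x, mu) = √(8.5) ≈ 2.9155


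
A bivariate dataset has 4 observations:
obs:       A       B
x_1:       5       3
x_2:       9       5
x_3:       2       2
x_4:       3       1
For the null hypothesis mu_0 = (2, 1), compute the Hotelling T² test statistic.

Step 1 — sample mean vector:
  mean(A) = (5 + 9 + 2 + 3) / 4 = 19/4 = 4.75
  mean(B) = (3 + 5 + 2 + 1) / 4 = 11/4 = 2.75
  x̄ = (4.75, 2.75),  deviation x̄ - mu_0 = (4.75, 2.75) - (2, 1) = (2.75, 1.75).

Step 2 — sample covariance matrix, S[i,j] = (1/(n-1)) · Σ_k (x_{k,i} - mean_i) · (x_{k,j} - mean_j), divisor n-1 = 3:
  S[A,A] = ((0.25)·(0.25) + (4.25)·(4.25) + (-2.75)·(-2.75) + (-1.75)·(-1.75)) / 3 = 28.75/3 = 9.5833
  S[A,B] = ((0.25)·(0.25) + (4.25)·(2.25) + (-2.75)·(-0.75) + (-1.75)·(-1.75)) / 3 = 14.75/3 = 4.9167
  S[B,B] = ((0.25)·(0.25) + (2.25)·(2.25) + (-0.75)·(-0.75) + (-1.75)·(-1.75)) / 3 = 8.75/3 = 2.9167
  S = [[9.5833, 4.9167],
 [4.9167, 2.9167]].

Step 3 — invert S. det(S) = 9.5833·2.9167 - (4.9167)² = 3.7778.
  S^{-1} = (1/det) · [[d, -b], [-b, a]] = [[0.7721, -1.3015],
 [-1.3015, 2.5368]].

Step 4 — quadratic form (x̄ - mu_0)^T · S^{-1} · (x̄ - mu_0):
  S^{-1} · (x̄ - mu_0) = (-0.1544, 0.8603),
  (x̄ - mu_0)^T · [...] = (2.75)·(-0.1544) + (1.75)·(0.8603) = 1.0809.

Step 5 — scale by n: T² = 4 · 1.0809 = 4.3235.

T² ≈ 4.3235


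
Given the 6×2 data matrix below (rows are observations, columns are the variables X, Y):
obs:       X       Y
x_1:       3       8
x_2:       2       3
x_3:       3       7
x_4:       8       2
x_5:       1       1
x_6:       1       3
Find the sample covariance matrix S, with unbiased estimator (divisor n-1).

Step 1 — column means:
  mean(X) = (3 + 2 + 3 + 8 + 1 + 1) / 6 = 18/6 = 3
  mean(Y) = (8 + 3 + 7 + 2 + 1 + 3) / 6 = 24/6 = 4

Step 2 — sample covariance S[i,j] = (1/(n-1)) · Σ_k (x_{k,i} - mean_i) · (x_{k,j} - mean_j), with n-1 = 5.
  S[X,X] = ((0)·(0) + (-1)·(-1) + (0)·(0) + (5)·(5) + (-2)·(-2) + (-2)·(-2)) / 5 = 34/5 = 6.8
  S[X,Y] = ((0)·(4) + (-1)·(-1) + (0)·(3) + (5)·(-2) + (-2)·(-3) + (-2)·(-1)) / 5 = -1/5 = -0.2
  S[Y,Y] = ((4)·(4) + (-1)·(-1) + (3)·(3) + (-2)·(-2) + (-3)·(-3) + (-1)·(-1)) / 5 = 40/5 = 8

S is symmetric (S[j,i] = S[i,j]). Assembling:

S = [[6.8, -0.2],
 [-0.2, 8]]


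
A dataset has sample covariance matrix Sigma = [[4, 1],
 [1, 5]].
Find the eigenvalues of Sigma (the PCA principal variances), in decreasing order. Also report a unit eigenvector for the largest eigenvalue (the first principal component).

Step 1 — characteristic polynomial of 2×2 Sigma:
  det(Sigma - λI) = λ² - trace · λ + det = 0.
  trace = 4 + 5 = 9, det = 4·5 - (1)² = 19.
Step 2 — discriminant:
  Δ = trace² - 4·det = 81 - 76 = 5.
Step 3 — eigenvalues:
  λ = (trace ± √Δ)/2 = (9 ± 2.2361)/2,
  λ_1 = 5.618,  λ_2 = 3.382.

Step 4 — unit eigenvector for λ_1: solve (Sigma - λ_1 I)v = 0. First row:
  (4 - 5.618)·v_x + (1)·v_y = 0, i.e. (-1.618)·v_x + (1)·v_y = 0,
  so v ∝ (b, λ_1 - a) = (1, 1.618) = u.
  ||u|| = √((1)² + (1.618)²) = √(3.618) ≈ 1.9021,
  v_1 = u/||u|| ≈ (0.5257, 0.8507) (||v_1|| = 1).

λ_1 = 5.618,  λ_2 = 3.382;  v_1 ≈ (0.5257, 0.8507)


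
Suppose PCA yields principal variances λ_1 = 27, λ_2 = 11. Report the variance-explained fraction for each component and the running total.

Step 1 — total variance = trace(Sigma) = Σ λ_i = 27 + 11 = 38.

Step 2 — fraction explained by component i = λ_i / Σ λ:
  PC1: 27/38 = 0.7105
  PC2: 11/38 = 0.2895

Step 3 — cumulative fraction after k components = (λ_1 + ... + λ_k) / Σ λ:
  k = 1: 27/38 = 0.7105
  k = 2: (27 + 11)/38 = 38/38 = 1

Summary (fraction, with percent):

explained: PC1 0.7105 (71.05%), PC2 0.2895 (28.95%);  cumulative: 0.7105, 1


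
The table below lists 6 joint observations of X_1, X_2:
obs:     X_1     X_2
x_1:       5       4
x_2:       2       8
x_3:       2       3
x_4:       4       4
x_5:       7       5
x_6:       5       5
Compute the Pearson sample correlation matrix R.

Step 1 — column means:
  mean(X_1) = (5 + 2 + 2 + 4 + 7 + 5) / 6 = 25/6 = 4.1667
  mean(X_2) = (4 + 8 + 3 + 4 + 5 + 5) / 6 = 29/6 = 4.8333

Step 2 — sample variances and covariances s[i,j] = (1/(n-1)) · Σ_k (x_{k,i} - mean_i) · (x_{k,j} - mean_j), with n-1 = 5:
  s[X_1,X_1] = ((0.8333)·(0.8333) + (-2.1667)·(-2.1667) + (-2.1667)·(-2.1667) + (-0.1667)·(-0.1667) + (2.8333)·(2.8333) + (0.8333)·(0.8333)) / 5 = 18.8333/5 = 3.7667
  s[X_1,X_2] = ((0.8333)·(-0.8333) + (-2.1667)·(3.1667) + (-2.1667)·(-1.8333) + (-0.1667)·(-0.8333) + (2.8333)·(0.1667) + (0.8333)·(0.1667)) / 5 = -2.8333/5 = -0.5667
  s[X_2,X_2] = ((-0.8333)·(-0.8333) + (3.1667)·(3.1667) + (-1.8333)·(-1.8333) + (-0.8333)·(-0.8333) + (0.1667)·(0.1667) + (0.1667)·(0.1667)) / 5 = 14.8333/5 = 2.9667
  Sample standard deviations s_i = √(s[i,i]):
  s(X_1) = √(3.7667) = 1.9408
  s(X_2) = √(2.9667) = 1.7224

Step 3 — r_{ij} = s_{ij} / (s_i · s_j):
  r[X_1,X_1] = 1 (diagonal).
  r[X_1,X_2] = -0.5667 / (1.9408 · 1.7224) = -0.5667 / 3.3428 = -0.1695
  r[X_2,X_2] = 1 (diagonal).

R is symmetric with unit diagonal. Assembling:

R = [[1, -0.1695],
 [-0.1695, 1]]


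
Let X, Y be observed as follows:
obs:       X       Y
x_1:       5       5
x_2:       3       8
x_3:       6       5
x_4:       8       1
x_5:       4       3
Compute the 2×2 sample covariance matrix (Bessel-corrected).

Step 1 — column means:
  mean(X) = (5 + 3 + 6 + 8 + 4) / 5 = 26/5 = 5.2
  mean(Y) = (5 + 8 + 5 + 1 + 3) / 5 = 22/5 = 4.4

Step 2 — sample covariance S[i,j] = (1/(n-1)) · Σ_k (x_{k,i} - mean_i) · (x_{k,j} - mean_j), with n-1 = 4.
  S[X,X] = ((-0.2)·(-0.2) + (-2.2)·(-2.2) + (0.8)·(0.8) + (2.8)·(2.8) + (-1.2)·(-1.2)) / 4 = 14.8/4 = 3.7
  S[X,Y] = ((-0.2)·(0.6) + (-2.2)·(3.6) + (0.8)·(0.6) + (2.8)·(-3.4) + (-1.2)·(-1.4)) / 4 = -15.4/4 = -3.85
  S[Y,Y] = ((0.6)·(0.6) + (3.6)·(3.6) + (0.6)·(0.6) + (-3.4)·(-3.4) + (-1.4)·(-1.4)) / 4 = 27.2/4 = 6.8

S is symmetric (S[j,i] = S[i,j]). Assembling:

S = [[3.7, -3.85],
 [-3.85, 6.8]]


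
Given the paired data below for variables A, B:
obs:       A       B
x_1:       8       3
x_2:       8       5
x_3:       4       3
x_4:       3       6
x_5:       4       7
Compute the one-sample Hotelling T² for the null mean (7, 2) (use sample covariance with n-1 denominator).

Step 1 — sample mean vector:
  mean(A) = (8 + 8 + 4 + 3 + 4) / 5 = 27/5 = 5.4
  mean(B) = (3 + 5 + 3 + 6 + 7) / 5 = 24/5 = 4.8
  x̄ = (5.4, 4.8),  deviation x̄ - mu_0 = (5.4, 4.8) - (7, 2) = (-1.6, 2.8).

Step 2 — sample covariance matrix, S[i,j] = (1/(n-1)) · Σ_k (x_{k,i} - mean_i) · (x_{k,j} - mean_j), divisor n-1 = 4:
  S[A,A] = ((2.6)·(2.6) + (2.6)·(2.6) + (-1.4)·(-1.4) + (-2.4)·(-2.4) + (-1.4)·(-1.4)) / 4 = 23.2/4 = 5.8
  S[A,B] = ((2.6)·(-1.8) + (2.6)·(0.2) + (-1.4)·(-1.8) + (-2.4)·(1.2) + (-1.4)·(2.2)) / 4 = -7.6/4 = -1.9
  S[B,B] = ((-1.8)·(-1.8) + (0.2)·(0.2) + (-1.8)·(-1.8) + (1.2)·(1.2) + (2.2)·(2.2)) / 4 = 12.8/4 = 3.2
  S = [[5.8, -1.9],
 [-1.9, 3.2]].

Step 3 — invert S. det(S) = 5.8·3.2 - (-1.9)² = 14.95.
  S^{-1} = (1/det) · [[d, -b], [-b, a]] = [[0.214, 0.1271],
 [0.1271, 0.388]].

Step 4 — quadratic form (x̄ - mu_0)^T · S^{-1} · (x̄ - mu_0):
  S^{-1} · (x̄ - mu_0) = (0.0134, 0.8829),
  (x̄ - mu_0)^T · [...] = (-1.6)·(0.0134) + (2.8)·(0.8829) = 2.4508.

Step 5 — scale by n: T² = 5 · 2.4508 = 12.2542.

T² ≈ 12.2542


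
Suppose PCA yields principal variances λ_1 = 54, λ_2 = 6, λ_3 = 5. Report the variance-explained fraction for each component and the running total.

Step 1 — total variance = trace(Sigma) = Σ λ_i = 54 + 6 + 5 = 65.

Step 2 — fraction explained by component i = λ_i / Σ λ:
  PC1: 54/65 = 0.8308
  PC2: 6/65 = 0.0923
  PC3: 5/65 = 0.0769

Step 3 — cumulative fraction after k components = (λ_1 + ... + λ_k) / Σ λ:
  k = 1: 54/65 = 0.8308
  k = 2: (54 + 6)/65 = 60/65 = 0.9231
  k = 3: (54 + 6 + 5)/65 = 65/65 = 1

Summary (fraction, with percent):

explained: PC1 0.8308 (83.08%), PC2 0.0923 (9.23%), PC3 0.0769 (7.69%);  cumulative: 0.8308, 0.9231, 1


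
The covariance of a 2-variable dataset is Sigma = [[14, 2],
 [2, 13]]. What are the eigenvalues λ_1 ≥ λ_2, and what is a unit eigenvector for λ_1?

Step 1 — characteristic polynomial of 2×2 Sigma:
  det(Sigma - λI) = λ² - trace · λ + det = 0.
  trace = 14 + 13 = 27, det = 14·13 - (2)² = 178.
Step 2 — discriminant:
  Δ = trace² - 4·det = 729 - 712 = 17.
Step 3 — eigenvalues:
  λ = (trace ± √Δ)/2 = (27 ± 4.1231)/2,
  λ_1 = 15.5616,  λ_2 = 11.4384.

Step 4 — unit eigenvector for λ_1: solve (Sigma - λ_1 I)v = 0. First row:
  (14 - 15.5616)·v_x + (2)·v_y = 0, i.e. (-1.5616)·v_x + (2)·v_y = 0,
  so v ∝ (b, λ_1 - a) = (2, 1.5616) = u.
  ||u|| = √((2)² + (1.5616)²) = √(6.4384) ≈ 2.5374,
  v_1 = u/||u|| ≈ (0.7882, 0.6154) (||v_1|| = 1).

λ_1 = 15.5616,  λ_2 = 11.4384;  v_1 ≈ (0.7882, 0.6154)


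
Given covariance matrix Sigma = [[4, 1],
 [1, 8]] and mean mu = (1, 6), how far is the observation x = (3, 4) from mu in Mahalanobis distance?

Step 1 — centre the observation: (x - mu) = (2, -2).

Step 2 — invert Sigma. det(Sigma) = 4·8 - (1)² = 31.
  Sigma^{-1} = (1/det) · [[d, -b], [-b, a]] = [[0.2581, -0.0323],
 [-0.0323, 0.129]].

Step 3 — form the quadratic (x - mu)^T · Sigma^{-1} · (x - mu):
  Sigma^{-1} · (x - mu) = (0.5806, -0.3226).
  (x - mu)^T · [Sigma^{-1} · (x - mu)] = (2)·(0.5806) + (-2)·(-0.3226) = 1.8065.

Step 4 — take square root: d = √(1.8065) ≈ 1.344.

d(x, mu) = √(1.8065) ≈ 1.344


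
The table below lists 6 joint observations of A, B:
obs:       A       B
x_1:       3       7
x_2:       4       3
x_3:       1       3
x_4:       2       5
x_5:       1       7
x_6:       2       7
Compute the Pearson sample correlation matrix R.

Step 1 — column means:
  mean(A) = (3 + 4 + 1 + 2 + 1 + 2) / 6 = 13/6 = 2.1667
  mean(B) = (7 + 3 + 3 + 5 + 7 + 7) / 6 = 32/6 = 5.3333

Step 2 — sample variances and covariances s[i,j] = (1/(n-1)) · Σ_k (x_{k,i} - mean_i) · (x_{k,j} - mean_j), with n-1 = 5:
  s[A,A] = ((0.8333)·(0.8333) + (1.8333)·(1.8333) + (-1.1667)·(-1.1667) + (-0.1667)·(-0.1667) + (-1.1667)·(-1.1667) + (-0.1667)·(-0.1667)) / 5 = 6.8333/5 = 1.3667
  s[A,B] = ((0.8333)·(1.6667) + (1.8333)·(-2.3333) + (-1.1667)·(-2.3333) + (-0.1667)·(-0.3333) + (-1.1667)·(1.6667) + (-0.1667)·(1.6667)) / 5 = -2.3333/5 = -0.4667
  s[B,B] = ((1.6667)·(1.6667) + (-2.3333)·(-2.3333) + (-2.3333)·(-2.3333) + (-0.3333)·(-0.3333) + (1.6667)·(1.6667) + (1.6667)·(1.6667)) / 5 = 19.3333/5 = 3.8667
  Sample standard deviations s_i = √(s[i,i]):
  s(A) = √(1.3667) = 1.169
  s(B) = √(3.8667) = 1.9664

Step 3 — r_{ij} = s_{ij} / (s_i · s_j):
  r[A,A] = 1 (diagonal).
  r[A,B] = -0.4667 / (1.169 · 1.9664) = -0.4667 / 2.2988 = -0.203
  r[B,B] = 1 (diagonal).

R is symmetric with unit diagonal. Assembling:

R = [[1, -0.203],
 [-0.203, 1]]


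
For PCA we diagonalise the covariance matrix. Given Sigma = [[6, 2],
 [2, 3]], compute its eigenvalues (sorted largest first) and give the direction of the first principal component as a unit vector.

Step 1 — characteristic polynomial of 2×2 Sigma:
  det(Sigma - λI) = λ² - trace · λ + det = 0.
  trace = 6 + 3 = 9, det = 6·3 - (2)² = 14.
Step 2 — discriminant:
  Δ = trace² - 4·det = 81 - 56 = 25.
Step 3 — eigenvalues:
  λ = (trace ± √Δ)/2 = (9 ± 5)/2,
  λ_1 = 7,  λ_2 = 2.

Step 4 — unit eigenvector for λ_1: solve (Sigma - λ_1 I)v = 0. First row:
  (6 - 7)·v_x + (2)·v_y = 0, i.e. (-1)·v_x + (2)·v_y = 0,
  so v ∝ (b, λ_1 - a) = (2, 1) = u.
  ||u|| = √((2)² + (1)²) = √(5) ≈ 2.2361,
  v_1 = u/||u|| ≈ (0.8944, 0.4472) (||v_1|| = 1).

λ_1 = 7,  λ_2 = 2;  v_1 ≈ (0.8944, 0.4472)


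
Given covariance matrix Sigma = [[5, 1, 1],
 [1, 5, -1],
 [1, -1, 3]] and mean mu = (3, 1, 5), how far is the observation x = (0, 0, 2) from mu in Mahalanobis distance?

Step 1 — centre the observation: (x - mu) = (-3, -1, -3).

Step 2 — invert Sigma (cofactor / det for 3×3, or solve directly):
  Sigma^{-1} = [[0.2333, -0.0667, -0.1],
 [-0.0667, 0.2333, 0.1],
 [-0.1, 0.1, 0.4]].

Step 3 — form the quadratic (x - mu)^T · Sigma^{-1} · (x - mu):
  Sigma^{-1} · (x - mu) = (-0.3333, -0.3333, -1).
  (x - mu)^T · [Sigma^{-1} · (x - mu)] = (-3)·(-0.3333) + (-1)·(-0.3333) + (-3)·(-1) = 4.3333.

Step 4 — take square root: d = √(4.3333) ≈ 2.0817.

d(x, mu) = √(4.3333) ≈ 2.0817


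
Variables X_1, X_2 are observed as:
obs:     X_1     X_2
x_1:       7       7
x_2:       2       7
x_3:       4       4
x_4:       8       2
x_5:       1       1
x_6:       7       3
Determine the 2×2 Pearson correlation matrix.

Step 1 — column means:
  mean(X_1) = (7 + 2 + 4 + 8 + 1 + 7) / 6 = 29/6 = 4.8333
  mean(X_2) = (7 + 7 + 4 + 2 + 1 + 3) / 6 = 24/6 = 4

Step 2 — sample variances and covariances s[i,j] = (1/(n-1)) · Σ_k (x_{k,i} - mean_i) · (x_{k,j} - mean_j), with n-1 = 5:
  s[X_1,X_1] = ((2.1667)·(2.1667) + (-2.8333)·(-2.8333) + (-0.8333)·(-0.8333) + (3.1667)·(3.1667) + (-3.8333)·(-3.8333) + (2.1667)·(2.1667)) / 5 = 42.8333/5 = 8.5667
  s[X_1,X_2] = ((2.1667)·(3) + (-2.8333)·(3) + (-0.8333)·(0) + (3.1667)·(-2) + (-3.8333)·(-3) + (2.1667)·(-1)) / 5 = 1/5 = 0.2
  s[X_2,X_2] = ((3)·(3) + (3)·(3) + (0)·(0) + (-2)·(-2) + (-3)·(-3) + (-1)·(-1)) / 5 = 32/5 = 6.4
  Sample standard deviations s_i = √(s[i,i]):
  s(X_1) = √(8.5667) = 2.9269
  s(X_2) = √(6.4) = 2.5298

Step 3 — r_{ij} = s_{ij} / (s_i · s_j):
  r[X_1,X_1] = 1 (diagonal).
  r[X_1,X_2] = 0.2 / (2.9269 · 2.5298) = 0.2 / 7.4045 = 0.027
  r[X_2,X_2] = 1 (diagonal).

R is symmetric with unit diagonal. Assembling:

R = [[1, 0.027],
 [0.027, 1]]


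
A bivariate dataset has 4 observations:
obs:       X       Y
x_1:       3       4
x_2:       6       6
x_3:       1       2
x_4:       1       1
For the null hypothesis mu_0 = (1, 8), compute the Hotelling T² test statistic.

Step 1 — sample mean vector:
  mean(X) = (3 + 6 + 1 + 1) / 4 = 11/4 = 2.75
  mean(Y) = (4 + 6 + 2 + 1) / 4 = 13/4 = 3.25
  x̄ = (2.75, 3.25),  deviation x̄ - mu_0 = (2.75, 3.25) - (1, 8) = (1.75, -4.75).

Step 2 — sample covariance matrix, S[i,j] = (1/(n-1)) · Σ_k (x_{k,i} - mean_i) · (x_{k,j} - mean_j), divisor n-1 = 3:
  S[X,X] = ((0.25)·(0.25) + (3.25)·(3.25) + (-1.75)·(-1.75) + (-1.75)·(-1.75)) / 3 = 16.75/3 = 5.5833
  S[X,Y] = ((0.25)·(0.75) + (3.25)·(2.75) + (-1.75)·(-1.25) + (-1.75)·(-2.25)) / 3 = 15.25/3 = 5.0833
  S[Y,Y] = ((0.75)·(0.75) + (2.75)·(2.75) + (-1.25)·(-1.25) + (-2.25)·(-2.25)) / 3 = 14.75/3 = 4.9167
  S = [[5.5833, 5.0833],
 [5.0833, 4.9167]].

Step 3 — invert S. det(S) = 5.5833·4.9167 - (5.0833)² = 1.6111.
  S^{-1} = (1/det) · [[d, -b], [-b, a]] = [[3.0517, -3.1552],
 [-3.1552, 3.4655]].

Step 4 — quadratic form (x̄ - mu_0)^T · S^{-1} · (x̄ - mu_0):
  S^{-1} · (x̄ - mu_0) = (20.3276, -21.9828),
  (x̄ - mu_0)^T · [...] = (1.75)·(20.3276) + (-4.75)·(-21.9828) = 139.9914.

Step 5 — scale by n: T² = 4 · 139.9914 = 559.9655.

T² ≈ 559.9655


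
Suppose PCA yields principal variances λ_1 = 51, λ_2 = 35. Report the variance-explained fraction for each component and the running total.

Step 1 — total variance = trace(Sigma) = Σ λ_i = 51 + 35 = 86.

Step 2 — fraction explained by component i = λ_i / Σ λ:
  PC1: 51/86 = 0.593
  PC2: 35/86 = 0.407

Step 3 — cumulative fraction after k components = (λ_1 + ... + λ_k) / Σ λ:
  k = 1: 51/86 = 0.593
  k = 2: (51 + 35)/86 = 86/86 = 1

Summary (fraction, with percent):

explained: PC1 0.593 (59.3%), PC2 0.407 (40.7%);  cumulative: 0.593, 1


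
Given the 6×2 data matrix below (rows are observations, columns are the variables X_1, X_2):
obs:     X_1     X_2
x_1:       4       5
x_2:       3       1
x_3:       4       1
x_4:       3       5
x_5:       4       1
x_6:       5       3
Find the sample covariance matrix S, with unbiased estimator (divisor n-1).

Step 1 — column means:
  mean(X_1) = (4 + 3 + 4 + 3 + 4 + 5) / 6 = 23/6 = 3.8333
  mean(X_2) = (5 + 1 + 1 + 5 + 1 + 3) / 6 = 16/6 = 2.6667

Step 2 — sample covariance S[i,j] = (1/(n-1)) · Σ_k (x_{k,i} - mean_i) · (x_{k,j} - mean_j), with n-1 = 5.
  S[X_1,X_1] = ((0.1667)·(0.1667) + (-0.8333)·(-0.8333) + (0.1667)·(0.1667) + (-0.8333)·(-0.8333) + (0.1667)·(0.1667) + (1.1667)·(1.1667)) / 5 = 2.8333/5 = 0.5667
  S[X_1,X_2] = ((0.1667)·(2.3333) + (-0.8333)·(-1.6667) + (0.1667)·(-1.6667) + (-0.8333)·(2.3333) + (0.1667)·(-1.6667) + (1.1667)·(0.3333)) / 5 = -0.3333/5 = -0.0667
  S[X_2,X_2] = ((2.3333)·(2.3333) + (-1.6667)·(-1.6667) + (-1.6667)·(-1.6667) + (2.3333)·(2.3333) + (-1.6667)·(-1.6667) + (0.3333)·(0.3333)) / 5 = 19.3333/5 = 3.8667

S is symmetric (S[j,i] = S[i,j]). Assembling:

S = [[0.5667, -0.0667],
 [-0.0667, 3.8667]]


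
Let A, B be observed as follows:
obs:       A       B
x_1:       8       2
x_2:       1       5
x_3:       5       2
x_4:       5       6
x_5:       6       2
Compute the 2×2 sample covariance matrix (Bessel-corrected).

Step 1 — column means:
  mean(A) = (8 + 1 + 5 + 5 + 6) / 5 = 25/5 = 5
  mean(B) = (2 + 5 + 2 + 6 + 2) / 5 = 17/5 = 3.4

Step 2 — sample covariance S[i,j] = (1/(n-1)) · Σ_k (x_{k,i} - mean_i) · (x_{k,j} - mean_j), with n-1 = 4.
  S[A,A] = ((3)·(3) + (-4)·(-4) + (0)·(0) + (0)·(0) + (1)·(1)) / 4 = 26/4 = 6.5
  S[A,B] = ((3)·(-1.4) + (-4)·(1.6) + (0)·(-1.4) + (0)·(2.6) + (1)·(-1.4)) / 4 = -12/4 = -3
  S[B,B] = ((-1.4)·(-1.4) + (1.6)·(1.6) + (-1.4)·(-1.4) + (2.6)·(2.6) + (-1.4)·(-1.4)) / 4 = 15.2/4 = 3.8

S is symmetric (S[j,i] = S[i,j]). Assembling:

S = [[6.5, -3],
 [-3, 3.8]]


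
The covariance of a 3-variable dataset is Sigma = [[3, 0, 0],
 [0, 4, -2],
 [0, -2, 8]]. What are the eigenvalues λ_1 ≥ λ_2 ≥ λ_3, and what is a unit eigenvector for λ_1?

Step 1 — characteristic polynomial p(λ) = det(λI - Sigma) = λ³ - tr·λ² + c_1·λ - det, where tr = trace, c_1 = sum of the principal 2×2 minors, det = det(Sigma):
  tr = 3 + 4 + 8 = 15,
  c_1 = (3·4 - (0)²) + (3·8 - (0)²) + (4·8 - (-2)²) = 12 + 24 + 28 = 64,
  det = 3·(4·8 - (-2)²) - (0)·((0)·8 - (-2)·(0)) + (0)·((0)·(-2) - 4·(0)) = 3·(28) - (0)·(0) + (0)·(0) = 84.
  So p(λ) = λ³ - 15λ² + 64λ - 84.
Step 2 — look for an integer root (rational root theorem: any rational root is an integer divisor of 84). Testing λ = 3:
  p(3) = 27 - 135 + 192 - 84 = 0  ✓
  Dividing out (λ - 3): p(λ) = (λ - 3)(λ² - 12λ + 28).
Step 3 — remaining eigenvalues from the quadratic λ² - 12λ + 28 = 0:
  Δ = 12² - 4·28 = 144 - 112 = 32,  λ = (12 ± √32)/2 = (12 ± 5.6569)/2 ≈ 8.8284 or 3.1716.
  Sorted: λ_1 = 8.8284,  λ_2 = 3.1716,  λ_3 = 3  (check: sum = 15 = tr ✓).

Step 4 — unit eigenvector for λ_1 ≈ 8.8284: v spans the null space of (Sigma - λ_1 I), whose rows are
  r_1 = (-5.8284, 0, 0),  r_2 = (0, -4.8284, -2),  r_3 = (0, -2, -0.8284).
  v is orthogonal to every row, so take v ∝ r_1 × r_2 = ((0)·(-2) - (0)·(-4.8284), (0)·(0) - (-5.8284)·(-2), (-5.8284)·(-4.8284) - (0)·(0)) ≈ (0, -11.6569, 28.1421).
  Rescale (multiply by -1 so the first nonzero entry is positive): u = (0, 11.6569, -28.1421).
  ||u|| = √((0)² + (11.6569)² + (-28.1421)²) = √(927.862) ≈ 30.4608,  v_1 = u/||u|| ≈ (0, 0.3827, -0.9239) (||v_1|| = 1).

λ_1 = 8.8284,  λ_2 = 3.1716,  λ_3 = 3;  v_1 ≈ (0, 0.3827, -0.9239)


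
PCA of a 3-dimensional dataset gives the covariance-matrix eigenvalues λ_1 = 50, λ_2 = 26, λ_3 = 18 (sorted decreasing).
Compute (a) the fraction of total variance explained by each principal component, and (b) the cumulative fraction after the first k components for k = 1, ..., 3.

Step 1 — total variance = trace(Sigma) = Σ λ_i = 50 + 26 + 18 = 94.

Step 2 — fraction explained by component i = λ_i / Σ λ:
  PC1: 50/94 = 0.5319
  PC2: 26/94 = 0.2766
  PC3: 18/94 = 0.1915

Step 3 — cumulative fraction after k components = (λ_1 + ... + λ_k) / Σ λ:
  k = 1: 50/94 = 0.5319
  k = 2: (50 + 26)/94 = 76/94 = 0.8085
  k = 3: (50 + 26 + 18)/94 = 94/94 = 1

Summary (fraction, with percent):

explained: PC1 0.5319 (53.19%), PC2 0.2766 (27.66%), PC3 0.1915 (19.15%);  cumulative: 0.5319, 0.8085, 1


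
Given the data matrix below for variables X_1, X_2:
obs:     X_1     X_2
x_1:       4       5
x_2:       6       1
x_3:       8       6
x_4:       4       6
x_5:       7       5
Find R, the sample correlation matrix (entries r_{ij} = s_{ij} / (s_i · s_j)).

Step 1 — column means:
  mean(X_1) = (4 + 6 + 8 + 4 + 7) / 5 = 29/5 = 5.8
  mean(X_2) = (5 + 1 + 6 + 6 + 5) / 5 = 23/5 = 4.6

Step 2 — sample variances and covariances s[i,j] = (1/(n-1)) · Σ_k (x_{k,i} - mean_i) · (x_{k,j} - mean_j), with n-1 = 4:
  s[X_1,X_1] = ((-1.8)·(-1.8) + (0.2)·(0.2) + (2.2)·(2.2) + (-1.8)·(-1.8) + (1.2)·(1.2)) / 4 = 12.8/4 = 3.2
  s[X_1,X_2] = ((-1.8)·(0.4) + (0.2)·(-3.6) + (2.2)·(1.4) + (-1.8)·(1.4) + (1.2)·(0.4)) / 4 = -0.4/4 = -0.1
  s[X_2,X_2] = ((0.4)·(0.4) + (-3.6)·(-3.6) + (1.4)·(1.4) + (1.4)·(1.4) + (0.4)·(0.4)) / 4 = 17.2/4 = 4.3
  Sample standard deviations s_i = √(s[i,i]):
  s(X_1) = √(3.2) = 1.7889
  s(X_2) = √(4.3) = 2.0736

Step 3 — r_{ij} = s_{ij} / (s_i · s_j):
  r[X_1,X_1] = 1 (diagonal).
  r[X_1,X_2] = -0.1 / (1.7889 · 2.0736) = -0.1 / 3.7094 = -0.027
  r[X_2,X_2] = 1 (diagonal).

R is symmetric with unit diagonal. Assembling:

R = [[1, -0.027],
 [-0.027, 1]]
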